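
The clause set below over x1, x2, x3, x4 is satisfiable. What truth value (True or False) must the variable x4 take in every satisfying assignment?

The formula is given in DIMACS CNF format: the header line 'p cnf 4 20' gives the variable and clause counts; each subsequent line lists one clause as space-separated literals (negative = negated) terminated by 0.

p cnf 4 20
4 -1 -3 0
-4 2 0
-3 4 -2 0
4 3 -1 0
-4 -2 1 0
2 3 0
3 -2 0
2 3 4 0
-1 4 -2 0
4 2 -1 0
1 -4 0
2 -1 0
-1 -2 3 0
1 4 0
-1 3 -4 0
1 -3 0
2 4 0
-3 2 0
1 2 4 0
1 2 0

Suppose x4 = False.
From the singleton clause (x1), x1 = True.
From the singleton clause (¬x3), x3 = False.
But (x3) is also a unit clause — contradiction.
So every satisfying assignment has x4 = True.

True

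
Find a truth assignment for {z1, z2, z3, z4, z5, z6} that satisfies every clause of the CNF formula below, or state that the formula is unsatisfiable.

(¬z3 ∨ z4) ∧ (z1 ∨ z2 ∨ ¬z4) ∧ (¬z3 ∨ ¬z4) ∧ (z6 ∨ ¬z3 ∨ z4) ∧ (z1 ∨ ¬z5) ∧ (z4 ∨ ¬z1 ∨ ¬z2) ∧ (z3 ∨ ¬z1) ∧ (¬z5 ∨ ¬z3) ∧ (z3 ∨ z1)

UNSATISFIABLE

Suppose z3 = False.
(¬z1) alone gives z1 = False.
That conflicts with the unit clause (z1).
That branch fails; take z3 = True instead.
(z4) alone gives z4 = True.
That conflicts with the unit clause (¬z4).
Either choice for z3 ends in contradiction.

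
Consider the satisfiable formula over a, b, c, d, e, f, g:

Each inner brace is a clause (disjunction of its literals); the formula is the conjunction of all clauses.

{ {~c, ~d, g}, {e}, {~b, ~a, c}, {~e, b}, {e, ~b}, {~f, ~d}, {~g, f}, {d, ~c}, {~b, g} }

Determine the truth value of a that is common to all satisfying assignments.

False

Suppose a = 1.
The clause (e) is unit, so e = 1.
The clause (b) is unit, so b = 1.
The clause (c) is unit, so c = 1.
The clause (d) is unit, so d = 1.
The clause (g) is unit, so g = 1.
The clause (~f) is unit, so f = 0.
Now (f) is unsatisfied and unit — conflict.
So every satisfying assignment has a = False.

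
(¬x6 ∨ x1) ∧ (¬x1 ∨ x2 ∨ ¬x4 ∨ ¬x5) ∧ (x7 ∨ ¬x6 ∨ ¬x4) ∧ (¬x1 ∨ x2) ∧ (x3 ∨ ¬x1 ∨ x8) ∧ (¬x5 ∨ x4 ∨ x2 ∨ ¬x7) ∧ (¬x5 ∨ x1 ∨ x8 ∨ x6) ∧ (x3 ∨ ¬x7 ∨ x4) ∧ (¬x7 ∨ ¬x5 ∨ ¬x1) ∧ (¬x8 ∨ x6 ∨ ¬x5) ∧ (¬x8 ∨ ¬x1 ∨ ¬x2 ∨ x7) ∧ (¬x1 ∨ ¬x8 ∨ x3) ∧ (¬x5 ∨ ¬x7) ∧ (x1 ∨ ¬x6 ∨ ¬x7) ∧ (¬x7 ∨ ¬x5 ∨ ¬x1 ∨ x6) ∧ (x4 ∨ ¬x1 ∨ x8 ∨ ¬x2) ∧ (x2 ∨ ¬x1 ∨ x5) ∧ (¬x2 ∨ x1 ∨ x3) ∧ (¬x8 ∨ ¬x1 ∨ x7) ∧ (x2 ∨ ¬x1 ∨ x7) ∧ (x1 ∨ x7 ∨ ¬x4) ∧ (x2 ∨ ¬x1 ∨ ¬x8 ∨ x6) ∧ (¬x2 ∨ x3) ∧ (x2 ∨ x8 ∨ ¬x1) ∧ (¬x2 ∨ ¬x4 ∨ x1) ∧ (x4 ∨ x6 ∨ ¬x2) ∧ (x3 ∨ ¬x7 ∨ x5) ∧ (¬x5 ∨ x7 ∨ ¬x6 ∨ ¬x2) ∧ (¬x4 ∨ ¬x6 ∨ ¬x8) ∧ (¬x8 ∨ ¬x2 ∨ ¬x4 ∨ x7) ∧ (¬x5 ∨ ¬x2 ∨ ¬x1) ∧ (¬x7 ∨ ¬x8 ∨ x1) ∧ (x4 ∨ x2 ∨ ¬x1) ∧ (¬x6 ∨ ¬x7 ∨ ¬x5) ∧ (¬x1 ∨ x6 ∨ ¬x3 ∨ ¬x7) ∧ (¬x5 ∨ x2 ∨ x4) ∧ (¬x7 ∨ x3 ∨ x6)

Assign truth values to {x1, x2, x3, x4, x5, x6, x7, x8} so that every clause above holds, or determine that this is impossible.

x1: False, x2: False, x3: False, x4: False, x5: False, x6: False, x7: False, x8: False

Suppose x6 = False.
Suppose x1 = False.
Suppose x5 = False.
Suppose x2 = False.
Suppose x7 = False.
Unit clause (¬x4) forces x4 = False.
No clause remains; x3, x8 are free.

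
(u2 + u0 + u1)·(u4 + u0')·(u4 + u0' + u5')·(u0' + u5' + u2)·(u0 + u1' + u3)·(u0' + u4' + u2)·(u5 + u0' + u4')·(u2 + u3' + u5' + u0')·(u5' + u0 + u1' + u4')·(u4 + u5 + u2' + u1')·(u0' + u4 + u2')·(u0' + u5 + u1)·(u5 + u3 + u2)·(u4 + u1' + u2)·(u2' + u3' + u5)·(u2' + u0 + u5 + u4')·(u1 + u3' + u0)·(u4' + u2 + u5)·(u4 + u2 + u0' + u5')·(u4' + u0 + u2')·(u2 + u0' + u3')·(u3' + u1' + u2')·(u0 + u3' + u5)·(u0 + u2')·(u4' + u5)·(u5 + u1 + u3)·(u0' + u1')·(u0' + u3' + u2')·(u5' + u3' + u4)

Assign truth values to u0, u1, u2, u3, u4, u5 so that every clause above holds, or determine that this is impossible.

Suppose u4 = 1.
Unit clause (u5) forces u5 = 1.
Suppose u0 = 1.
Unit clause (u2) forces u2 = 1.
Unit clause (u1') forces u1 = 0.
Unit clause (u3') forces u3 = 0.
Every clause now holds.

u0=1, u1=0, u2=1, u3=0, u4=1, u5=1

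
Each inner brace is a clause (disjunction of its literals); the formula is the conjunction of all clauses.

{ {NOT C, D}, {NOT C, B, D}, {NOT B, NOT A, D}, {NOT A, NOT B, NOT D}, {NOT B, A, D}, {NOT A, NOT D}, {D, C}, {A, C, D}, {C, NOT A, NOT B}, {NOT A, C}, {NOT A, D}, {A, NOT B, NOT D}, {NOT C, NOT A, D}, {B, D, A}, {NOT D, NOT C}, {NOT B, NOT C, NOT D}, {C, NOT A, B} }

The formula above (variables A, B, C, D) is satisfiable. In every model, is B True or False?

False

Suppose B = true.
Suppose C = false.
The clause (D) is unit, so D = true.
The clause (NOT A) is unit, so A = false.
But (A) is also a unit clause — contradiction.
Backtrack on C: now try C = true.
The clause (D) is unit, so D = true.
But (NOT D) is also a unit clause — contradiction.
Either choice for C ends in contradiction.
So every satisfying assignment has B = False.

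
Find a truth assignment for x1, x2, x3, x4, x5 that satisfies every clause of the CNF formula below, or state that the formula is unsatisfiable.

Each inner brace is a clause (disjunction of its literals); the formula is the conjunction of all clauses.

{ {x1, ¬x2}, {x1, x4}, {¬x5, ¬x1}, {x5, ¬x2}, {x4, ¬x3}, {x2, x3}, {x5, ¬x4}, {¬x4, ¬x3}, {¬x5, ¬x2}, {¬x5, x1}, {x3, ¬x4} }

Case x1 = True:
From the singleton clause (¬x5), x5 = False.
From the singleton clause (¬x2), x2 = False.
From the singleton clause (x3), x3 = True.
From the singleton clause (x4), x4 = True.
But (¬x4) is also a unit clause — contradiction.
So x1 must be the other value — set x1 = False.
From the singleton clause (¬x2), x2 = False.
From the singleton clause (x4), x4 = True.
From the singleton clause (x3), x3 = True.
But (¬x3) is also a unit clause — contradiction.
Neither x1 = True nor x1 = False works.

UNSATISFIABLE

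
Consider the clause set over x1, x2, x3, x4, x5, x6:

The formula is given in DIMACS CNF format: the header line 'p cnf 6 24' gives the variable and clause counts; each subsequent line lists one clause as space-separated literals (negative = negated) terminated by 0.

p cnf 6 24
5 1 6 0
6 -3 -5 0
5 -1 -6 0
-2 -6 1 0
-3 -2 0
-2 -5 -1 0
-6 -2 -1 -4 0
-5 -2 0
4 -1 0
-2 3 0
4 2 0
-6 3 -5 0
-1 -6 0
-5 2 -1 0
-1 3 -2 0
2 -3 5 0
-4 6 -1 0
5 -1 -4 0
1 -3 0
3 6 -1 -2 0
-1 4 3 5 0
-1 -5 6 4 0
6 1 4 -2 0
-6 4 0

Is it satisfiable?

Try x3 = False.
From the singleton clause (¬x2), x2 = False.
From the singleton clause (x4), x4 = True.
Try x6 = False.
From the singleton clause (¬x1), x1 = False.
From the singleton clause (x5), x5 = True.
All clauses are satisfied.
A satisfying assignment: x1=False; x2=False; x3=False; x4=True; x5=True; x6=False.

Satisfiable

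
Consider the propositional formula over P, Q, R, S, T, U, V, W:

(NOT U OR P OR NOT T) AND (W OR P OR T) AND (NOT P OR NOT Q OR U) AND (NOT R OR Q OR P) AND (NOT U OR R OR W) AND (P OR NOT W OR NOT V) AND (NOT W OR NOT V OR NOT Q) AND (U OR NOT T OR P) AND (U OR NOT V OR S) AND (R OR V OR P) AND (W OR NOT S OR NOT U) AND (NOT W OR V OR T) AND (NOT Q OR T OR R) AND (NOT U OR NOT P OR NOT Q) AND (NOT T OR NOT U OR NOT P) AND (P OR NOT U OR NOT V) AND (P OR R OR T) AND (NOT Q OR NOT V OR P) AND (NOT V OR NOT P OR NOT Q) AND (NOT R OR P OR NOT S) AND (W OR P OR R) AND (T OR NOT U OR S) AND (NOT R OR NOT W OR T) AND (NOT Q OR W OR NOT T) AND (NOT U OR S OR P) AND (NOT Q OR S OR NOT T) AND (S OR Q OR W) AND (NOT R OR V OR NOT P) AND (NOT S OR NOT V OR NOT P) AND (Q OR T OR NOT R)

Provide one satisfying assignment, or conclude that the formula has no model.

P ↦ true, Q ↦ false, R ↦ false, S ↦ true, T ↦ true, U ↦ false, V ↦ false, W ↦ true

Case U = false:
Case P = true:
From the singleton clause (NOT Q), Q = false.
Case V = false:
From the singleton clause (NOT R), R = false.
Case W = true:
From the singleton clause (T), T = true.
Every clause is now satisfied; S is unconstrained.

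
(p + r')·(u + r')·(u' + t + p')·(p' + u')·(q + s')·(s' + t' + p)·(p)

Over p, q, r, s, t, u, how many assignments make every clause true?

There are 2^6 = 64 truth assignments over (p, q, r, s, t, u).
Split on r. With r = 1, the clauses containing r are satisfied and r' drops from the rest; 0 of the 2^5 = 32 assignments to the other variables satisfy what remains.
With r = 0, by the same count on the reduced clause set, 6 assignments work.
(One model: p=T, q=F, r=F, s=F, t=F, u=F.)
Total: 0 + 6 = 6.

6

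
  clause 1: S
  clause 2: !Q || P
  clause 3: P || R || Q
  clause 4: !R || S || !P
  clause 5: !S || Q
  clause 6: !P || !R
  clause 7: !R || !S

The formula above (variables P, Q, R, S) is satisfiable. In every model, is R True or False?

Suppose R = true.
From the singleton clause (S), S = true.
That conflicts with the unit clause (!S).
So every satisfying assignment has R = False.

False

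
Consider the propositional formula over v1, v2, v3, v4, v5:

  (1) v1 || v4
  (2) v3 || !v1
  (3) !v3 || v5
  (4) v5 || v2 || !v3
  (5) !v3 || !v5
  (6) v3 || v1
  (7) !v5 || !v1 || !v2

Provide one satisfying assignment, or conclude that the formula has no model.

Case v1 = true:
From the singleton clause (v3), v3 = true.
From the singleton clause (v5), v5 = true.
But (!v5) is also a unit clause — contradiction.
That branch fails; take v1 = false instead.
From the singleton clause (v4), v4 = true.
From the singleton clause (v3), v3 = true.
From the singleton clause (v5), v5 = true.
But (!v5) is also a unit clause — contradiction.
Either choice for v1 ends in contradiction.

UNSATISFIABLE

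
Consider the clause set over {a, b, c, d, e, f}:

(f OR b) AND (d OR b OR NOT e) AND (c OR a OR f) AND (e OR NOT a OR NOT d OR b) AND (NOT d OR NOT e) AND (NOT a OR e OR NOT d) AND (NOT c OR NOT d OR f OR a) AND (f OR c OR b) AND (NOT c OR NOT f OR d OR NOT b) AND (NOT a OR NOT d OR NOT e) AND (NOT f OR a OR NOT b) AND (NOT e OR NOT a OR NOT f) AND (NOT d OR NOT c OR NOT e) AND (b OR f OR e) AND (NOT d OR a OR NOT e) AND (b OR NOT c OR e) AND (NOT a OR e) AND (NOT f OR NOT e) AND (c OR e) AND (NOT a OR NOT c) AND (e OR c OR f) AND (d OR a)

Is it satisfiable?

Satisfiable

Branch on f: set f = false.
From the singleton clause (b), b = true.
Branch on c: set c = false.
From the singleton clause (a), a = true.
From the singleton clause (e), e = true.
From the singleton clause (NOT d), d = false.
All clauses are satisfied.
A satisfying assignment: a=true; b=true; c=false; d=false; e=true; f=false.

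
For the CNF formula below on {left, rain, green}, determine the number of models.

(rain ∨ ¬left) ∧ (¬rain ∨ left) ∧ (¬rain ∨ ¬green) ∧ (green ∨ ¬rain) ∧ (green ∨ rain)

There are 2^3 = 8 truth assignments over (left, rain, green).
Check each against the 5 clauses (columns in the order left, rain, green):
  F F F  ✗ fails (green ∨ rain)
  F F T  ✓ satisfies all
  F T F  ✗ fails (¬rain ∨ left)
  F T T  ✗ fails (¬rain ∨ left)
  T F F  ✗ fails (rain ∨ ¬left)
  T F T  ✗ fails (rain ∨ ¬left)
  T T F  ✗ fails (green ∨ ¬rain)
  T T T  ✗ fails (¬rain ∨ ¬green)
1 of the 8 rows is a model.

1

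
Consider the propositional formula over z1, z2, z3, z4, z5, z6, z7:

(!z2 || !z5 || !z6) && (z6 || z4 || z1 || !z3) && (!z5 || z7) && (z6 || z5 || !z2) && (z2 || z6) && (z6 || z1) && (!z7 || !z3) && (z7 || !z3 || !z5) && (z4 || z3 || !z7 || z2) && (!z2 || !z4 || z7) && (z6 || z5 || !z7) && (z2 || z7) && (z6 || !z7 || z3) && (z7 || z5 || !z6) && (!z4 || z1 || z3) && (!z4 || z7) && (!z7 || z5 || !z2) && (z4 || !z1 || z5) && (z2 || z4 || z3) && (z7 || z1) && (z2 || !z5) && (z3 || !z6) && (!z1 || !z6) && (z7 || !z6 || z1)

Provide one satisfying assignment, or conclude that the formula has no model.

UNSATISFIABLE

Branch on z5: set z5 = false.
Branch on z6: set z6 = true.
(z7) alone gives z7 = true.
(!z3) alone gives z3 = false.
But (z3) is also a unit clause — contradiction.
That branch fails; take z6 = false instead.
(!z2) alone gives z2 = false.
But (z2) is also a unit clause — contradiction.
Neither z6 = true nor z6 = false works.
That branch fails; take z5 = true instead.
(z7) alone gives z7 = true.
(!z3) alone gives z3 = false.
(z6) alone gives z6 = true.
But (!z6) is also a unit clause — contradiction.
Neither z5 = true nor z5 = false works.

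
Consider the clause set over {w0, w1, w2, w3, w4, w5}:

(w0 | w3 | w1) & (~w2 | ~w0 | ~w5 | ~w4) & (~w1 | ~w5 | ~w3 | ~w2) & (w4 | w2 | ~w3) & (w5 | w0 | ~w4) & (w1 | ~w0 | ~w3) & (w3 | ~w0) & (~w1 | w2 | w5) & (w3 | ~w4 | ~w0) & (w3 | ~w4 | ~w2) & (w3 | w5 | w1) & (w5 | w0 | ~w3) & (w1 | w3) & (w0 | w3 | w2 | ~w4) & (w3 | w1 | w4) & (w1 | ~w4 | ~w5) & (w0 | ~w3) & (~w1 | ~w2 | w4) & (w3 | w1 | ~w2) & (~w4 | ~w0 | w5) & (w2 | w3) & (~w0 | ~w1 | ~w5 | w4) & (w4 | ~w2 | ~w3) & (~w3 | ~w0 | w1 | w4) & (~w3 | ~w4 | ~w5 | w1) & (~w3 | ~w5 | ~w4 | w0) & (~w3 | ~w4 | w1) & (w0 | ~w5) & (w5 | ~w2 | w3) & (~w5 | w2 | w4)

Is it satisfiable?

Case w3 = 1:
Unit clause (w0) forces w0 = 1.
Unit clause (w1) forces w1 = 1.
Case w5 = 1:
Unit clause (~w2) forces w2 = 0.
Unit clause (w4) forces w4 = 1.
Every clause now holds.
A satisfying assignment: w0 ↦ 1, w1 ↦ 1, w2 ↦ 0, w3 ↦ 1, w4 ↦ 1, w5 ↦ 1.

Yes, satisfiable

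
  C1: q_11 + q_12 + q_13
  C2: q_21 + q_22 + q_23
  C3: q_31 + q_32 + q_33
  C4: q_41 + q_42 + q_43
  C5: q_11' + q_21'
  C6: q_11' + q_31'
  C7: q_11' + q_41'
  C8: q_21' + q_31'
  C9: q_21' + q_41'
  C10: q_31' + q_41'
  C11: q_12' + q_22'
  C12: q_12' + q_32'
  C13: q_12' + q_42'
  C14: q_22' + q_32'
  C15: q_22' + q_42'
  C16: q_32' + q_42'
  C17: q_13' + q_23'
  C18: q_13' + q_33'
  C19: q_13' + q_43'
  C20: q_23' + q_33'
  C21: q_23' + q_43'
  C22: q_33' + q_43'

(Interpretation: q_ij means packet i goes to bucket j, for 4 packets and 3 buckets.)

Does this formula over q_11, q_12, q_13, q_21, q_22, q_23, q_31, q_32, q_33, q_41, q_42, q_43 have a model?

Case q_11 = 0:
Case q_12 = 1:
(q_22') alone gives q_22 = 0.
(q_32') alone gives q_32 = 0.
(q_42') alone gives q_42 = 0.
Case q_21 = 1:
(q_31') alone gives q_31 = 0.
(q_33) alone gives q_33 = 1.
(q_41') alone gives q_41 = 0.
(q_43) alone gives q_43 = 1.
Now (q_43') is unsatisfied and unit — conflict.
Undo q_21 and try q_21 = 0.
(q_23) alone gives q_23 = 1.
(q_13') alone gives q_13 = 0.
(q_33') alone gives q_33 = 0.
(q_31) alone gives q_31 = 1.
(q_41') alone gives q_41 = 0.
(q_43) alone gives q_43 = 1.
Now (q_43') is unsatisfied and unit — conflict.
Either choice for q_21 ends in contradiction.
Undo q_12 and try q_12 = 0.
(q_13) alone gives q_13 = 1.
(q_23') alone gives q_23 = 0.
(q_33') alone gives q_33 = 0.
(q_43') alone gives q_43 = 0.
Case q_21 = 1:
(q_31') alone gives q_31 = 0.
(q_32) alone gives q_32 = 1.
(q_41') alone gives q_41 = 0.
(q_42) alone gives q_42 = 1.
Now (q_42') is unsatisfied and unit — conflict.
Undo q_21 and try q_21 = 0.
(q_22) alone gives q_22 = 1.
(q_32') alone gives q_32 = 0.
(q_31) alone gives q_31 = 1.
(q_41') alone gives q_41 = 0.
(q_42) alone gives q_42 = 1.
Now (q_42') is unsatisfied and unit — conflict.
Either choice for q_21 ends in contradiction.
Either choice for q_12 ends in contradiction.
Undo q_11 and try q_11 = 1.
(q_21') alone gives q_21 = 0.
(q_31') alone gives q_31 = 0.
(q_41') alone gives q_41 = 0.
Case q_22 = 1:
(q_12') alone gives q_12 = 0.
(q_32') alone gives q_32 = 0.
(q_33) alone gives q_33 = 1.
(q_42') alone gives q_42 = 0.
(q_43) alone gives q_43 = 1.
Now (q_43') is unsatisfied and unit — conflict.
Undo q_22 and try q_22 = 0.
(q_23) alone gives q_23 = 1.
(q_13') alone gives q_13 = 0.
(q_33') alone gives q_33 = 0.
(q_32) alone gives q_32 = 1.
(q_12') alone gives q_12 = 0.
(q_42') alone gives q_42 = 0.
(q_43) alone gives q_43 = 1.
Now (q_43') is unsatisfied and unit — conflict.
Either choice for q_22 ends in contradiction.
Either choice for q_11 ends in contradiction.
No assignment satisfies every clause.

No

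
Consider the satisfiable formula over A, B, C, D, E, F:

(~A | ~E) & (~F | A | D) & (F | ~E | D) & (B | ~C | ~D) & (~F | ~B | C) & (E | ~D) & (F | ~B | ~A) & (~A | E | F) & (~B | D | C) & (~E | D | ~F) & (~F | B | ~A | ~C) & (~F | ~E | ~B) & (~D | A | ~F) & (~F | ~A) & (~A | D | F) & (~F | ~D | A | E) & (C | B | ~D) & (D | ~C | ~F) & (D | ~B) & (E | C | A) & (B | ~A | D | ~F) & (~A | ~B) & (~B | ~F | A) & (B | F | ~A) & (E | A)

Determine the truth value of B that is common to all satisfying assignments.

Suppose B = 0.
Try A = 0.
The clause (E) is unit, so E = 1.
Try F = 0.
The clause (D) is unit, so D = 1.
The clause (~C) is unit, so C = 0.
Now (C) is unsatisfied and unit — conflict.
Backtrack on F: now try F = 1.
The clause (D) is unit, so D = 1.
Now (~D) is unsatisfied and unit — conflict.
Neither F = 1 nor F = 0 works.
Backtrack on A: now try A = 1.
The clause (~E) is unit, so E = 0.
The clause (~D) is unit, so D = 0.
The clause (F) is unit, so F = 1.
Now (~F) is unsatisfied and unit — conflict.
Neither A = 1 nor A = 0 works.
So every satisfying assignment has B = True.

True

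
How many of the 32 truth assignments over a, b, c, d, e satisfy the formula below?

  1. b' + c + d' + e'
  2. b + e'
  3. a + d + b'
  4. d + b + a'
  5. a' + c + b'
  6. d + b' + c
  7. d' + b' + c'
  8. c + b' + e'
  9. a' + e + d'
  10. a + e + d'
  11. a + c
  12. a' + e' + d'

There are 2^5 = 32 truth assignments over (a, b, c, d, e).
Split on a. With a = 1, the clauses containing a are satisfied and a' drops from the rest; 2 of the 2^4 = 16 assignments to the other variables satisfy what remains.
With a = 0, by the same count on the reduced clause set, 1 assignment works.
Total: 2 + 1 = 3.

3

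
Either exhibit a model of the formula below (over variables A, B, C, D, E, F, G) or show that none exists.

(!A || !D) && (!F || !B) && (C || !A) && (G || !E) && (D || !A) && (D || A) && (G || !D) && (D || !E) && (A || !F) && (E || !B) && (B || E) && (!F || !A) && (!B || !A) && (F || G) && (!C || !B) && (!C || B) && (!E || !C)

A: false; B: true; C: false; D: true; E: true; F: false; G: true

Branch on A: set A = false.
(D) alone gives D = true.
(G) alone gives G = true.
(!F) alone gives F = false.
Branch on E: set E = true.
(!C) alone gives C = false.
Every clause is now satisfied; B is unconstrained.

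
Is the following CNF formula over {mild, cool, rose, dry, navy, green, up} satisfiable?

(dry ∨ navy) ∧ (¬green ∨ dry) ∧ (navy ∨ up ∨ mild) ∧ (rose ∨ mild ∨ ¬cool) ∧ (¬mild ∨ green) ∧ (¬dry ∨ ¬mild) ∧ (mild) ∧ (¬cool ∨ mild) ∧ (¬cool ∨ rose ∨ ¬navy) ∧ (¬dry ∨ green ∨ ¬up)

No, unsatisfiable

The clause (mild) is unit, so mild = True.
The clause (green) is unit, so green = True.
The clause (dry) is unit, so dry = True.
But (¬dry) is also a unit clause — contradiction.
No assignment satisfies every clause.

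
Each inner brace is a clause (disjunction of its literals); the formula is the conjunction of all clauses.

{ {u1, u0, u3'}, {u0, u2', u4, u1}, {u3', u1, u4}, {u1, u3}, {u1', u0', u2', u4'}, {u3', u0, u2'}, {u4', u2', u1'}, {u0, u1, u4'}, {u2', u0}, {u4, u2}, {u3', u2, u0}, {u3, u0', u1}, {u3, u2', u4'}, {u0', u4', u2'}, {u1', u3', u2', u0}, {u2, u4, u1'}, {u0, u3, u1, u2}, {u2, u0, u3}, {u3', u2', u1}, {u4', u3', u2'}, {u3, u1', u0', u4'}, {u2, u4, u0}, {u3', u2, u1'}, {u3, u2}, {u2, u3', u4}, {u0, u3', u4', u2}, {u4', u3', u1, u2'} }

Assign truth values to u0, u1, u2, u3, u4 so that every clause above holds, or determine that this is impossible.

u0: 1; u1: 1; u2: 1; u3: 1; u4: 0

Case u1 = 1:
Case u4 = 0:
From the singleton clause (u2), u2 = 1.
From the singleton clause (u0), u0 = 1.
No clause remains; u3 is free.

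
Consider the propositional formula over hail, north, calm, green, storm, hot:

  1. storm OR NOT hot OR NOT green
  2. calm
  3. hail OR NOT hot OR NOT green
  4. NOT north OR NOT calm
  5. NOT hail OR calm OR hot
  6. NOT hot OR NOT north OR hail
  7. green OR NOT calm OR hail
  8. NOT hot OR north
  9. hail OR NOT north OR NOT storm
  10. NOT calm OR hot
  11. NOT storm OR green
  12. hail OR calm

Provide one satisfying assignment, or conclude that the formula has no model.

Unit clause (calm) forces calm = true.
Unit clause (NOT north) forces north = false.
Unit clause (NOT hot) forces hot = false.
Now (hot) is unsatisfied and unit — conflict.

UNSATISFIABLE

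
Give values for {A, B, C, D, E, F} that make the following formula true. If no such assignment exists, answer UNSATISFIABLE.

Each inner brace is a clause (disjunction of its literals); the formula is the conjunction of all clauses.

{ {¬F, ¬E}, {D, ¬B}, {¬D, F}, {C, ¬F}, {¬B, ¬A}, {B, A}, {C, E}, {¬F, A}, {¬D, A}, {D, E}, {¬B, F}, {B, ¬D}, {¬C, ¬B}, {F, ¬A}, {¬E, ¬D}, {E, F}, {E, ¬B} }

UNSATISFIABLE

Case F = False:
The clause (¬D) is unit, so D = False.
The clause (¬B) is unit, so B = False.
The clause (A) is unit, so A = True.
Now (¬A) is unsatisfied and unit — conflict.
So F must be the other value — set F = True.
The clause (¬E) is unit, so E = False.
The clause (C) is unit, so C = True.
The clause (A) is unit, so A = True.
The clause (¬B) is unit, so B = False.
The clause (D) is unit, so D = True.
Now (¬D) is unsatisfied and unit — conflict.
Both values of F lead to a conflict.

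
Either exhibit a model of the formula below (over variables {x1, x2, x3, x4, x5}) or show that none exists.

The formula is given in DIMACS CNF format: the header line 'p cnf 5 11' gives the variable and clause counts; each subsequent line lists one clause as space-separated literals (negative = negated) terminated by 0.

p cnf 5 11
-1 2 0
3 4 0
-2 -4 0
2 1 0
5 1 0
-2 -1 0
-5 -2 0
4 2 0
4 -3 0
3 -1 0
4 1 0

UNSATISFIABLE

Case x1 = False:
(x2) alone gives x2 = True.
(¬x4) alone gives x4 = False.
That conflicts with the unit clause (x4).
So x1 must be the other value — set x1 = True.
(x2) alone gives x2 = True.
That conflicts with the unit clause (¬x2).
Both values of x1 lead to a conflict.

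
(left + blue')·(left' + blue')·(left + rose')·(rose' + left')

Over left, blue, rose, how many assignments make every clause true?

There are 2^3 = 8 truth assignments over (left, blue, rose).
Check each against the 4 clauses (columns in the order left, blue, rose):
  F F F  ✓ satisfies all
  F F T  ✗ fails (left + rose')
  F T F  ✗ fails (left + blue')
  F T T  ✗ fails (left + blue')
  T F F  ✓ satisfies all
  T F T  ✗ fails (rose' + left')
  T T F  ✗ fails (left' + blue')
  T T T  ✗ fails (left' + blue')
2 of the 8 rows are models.

2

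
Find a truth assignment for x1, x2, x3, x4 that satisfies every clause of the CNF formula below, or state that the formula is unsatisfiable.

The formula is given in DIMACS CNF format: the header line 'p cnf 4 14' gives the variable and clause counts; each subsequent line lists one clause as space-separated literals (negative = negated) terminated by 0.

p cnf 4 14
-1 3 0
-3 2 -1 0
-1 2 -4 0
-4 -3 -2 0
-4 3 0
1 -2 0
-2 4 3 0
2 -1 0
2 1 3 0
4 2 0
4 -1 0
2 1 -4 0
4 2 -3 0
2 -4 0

UNSATISFIABLE

Branch on x1: set x1 = False.
Unit clause (¬x2) forces x2 = False.
Unit clause (x3) forces x3 = True.
Unit clause (x4) forces x4 = True.
But (¬x4) is also a unit clause — contradiction.
So x1 must be the other value — set x1 = True.
Unit clause (x3) forces x3 = True.
Unit clause (x2) forces x2 = True.
Unit clause (¬x4) forces x4 = False.
But (x4) is also a unit clause — contradiction.
Both values of x1 lead to a conflict.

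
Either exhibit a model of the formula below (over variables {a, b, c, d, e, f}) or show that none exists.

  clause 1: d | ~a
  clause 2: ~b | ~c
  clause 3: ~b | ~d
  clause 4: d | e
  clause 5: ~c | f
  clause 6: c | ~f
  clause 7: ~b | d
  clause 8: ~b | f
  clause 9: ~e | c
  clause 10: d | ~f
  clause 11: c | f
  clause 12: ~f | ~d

UNSATISFIABLE

Suppose d = 1.
From the singleton clause (~b), b = 0.
From the singleton clause (~f), f = 0.
From the singleton clause (~c), c = 0.
That conflicts with the unit clause (c).
That branch fails; take d = 0 instead.
From the singleton clause (~a), a = 0.
From the singleton clause (e), e = 1.
From the singleton clause (~b), b = 0.
From the singleton clause (c), c = 1.
From the singleton clause (f), f = 1.
That conflicts with the unit clause (~f).
Both values of d lead to a conflict.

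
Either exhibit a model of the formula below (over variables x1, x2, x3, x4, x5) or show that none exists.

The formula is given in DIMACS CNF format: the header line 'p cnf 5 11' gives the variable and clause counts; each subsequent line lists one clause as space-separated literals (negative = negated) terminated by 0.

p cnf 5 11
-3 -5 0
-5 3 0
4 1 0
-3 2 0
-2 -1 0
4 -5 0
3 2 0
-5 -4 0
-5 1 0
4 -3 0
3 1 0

x1 ↦ False; x2 ↦ True; x3 ↦ True; x4 ↦ True; x5 ↦ False

Suppose x3 = True.
The clause (¬x5) is unit, so x5 = False.
The clause (x2) is unit, so x2 = True.
The clause (¬x1) is unit, so x1 = False.
The clause (x4) is unit, so x4 = True.
This assignment satisfies each clause.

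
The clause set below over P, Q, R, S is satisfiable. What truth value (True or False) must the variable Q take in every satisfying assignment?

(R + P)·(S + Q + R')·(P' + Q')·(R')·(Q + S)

False

Suppose Q = 1.
The clause (P') is unit, so P = 0.
The clause (R) is unit, so R = 1.
Now (R') is unsatisfied and unit — conflict.
So every satisfying assignment has Q = False.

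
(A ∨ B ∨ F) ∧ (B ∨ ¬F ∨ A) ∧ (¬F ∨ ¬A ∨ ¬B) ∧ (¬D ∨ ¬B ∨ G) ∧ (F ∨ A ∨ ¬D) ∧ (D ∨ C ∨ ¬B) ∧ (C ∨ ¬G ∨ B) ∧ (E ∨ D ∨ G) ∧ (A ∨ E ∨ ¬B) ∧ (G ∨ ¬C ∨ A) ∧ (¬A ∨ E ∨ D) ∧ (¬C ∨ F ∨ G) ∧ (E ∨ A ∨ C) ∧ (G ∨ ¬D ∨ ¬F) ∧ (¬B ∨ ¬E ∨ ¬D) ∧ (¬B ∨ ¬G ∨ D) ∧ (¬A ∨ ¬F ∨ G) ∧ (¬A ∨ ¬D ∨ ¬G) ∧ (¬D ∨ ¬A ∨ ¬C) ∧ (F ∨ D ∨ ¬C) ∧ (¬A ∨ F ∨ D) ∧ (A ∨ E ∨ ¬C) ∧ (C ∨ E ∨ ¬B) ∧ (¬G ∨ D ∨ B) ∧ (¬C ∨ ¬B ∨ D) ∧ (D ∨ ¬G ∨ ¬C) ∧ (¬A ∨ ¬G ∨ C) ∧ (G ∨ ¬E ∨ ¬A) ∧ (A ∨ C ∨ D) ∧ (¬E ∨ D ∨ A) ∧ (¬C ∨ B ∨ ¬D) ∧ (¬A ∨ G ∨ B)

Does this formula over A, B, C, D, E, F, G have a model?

Branch on A: set A = True.
Branch on F: set F = False.
From the singleton clause (D), D = True.
From the singleton clause (¬G), G = False.
From the singleton clause (¬B), B = False.
But (B) is also a unit clause — contradiction.
So F must be the other value — set F = True.
From the singleton clause (¬B), B = False.
From the singleton clause (G), G = True.
From the singleton clause (C), C = True.
From the singleton clause (¬D), D = False.
But (D) is also a unit clause — contradiction.
Both values of F lead to a conflict.
So A must be the other value — set A = False.
Branch on B: set B = True.
From the singleton clause (E), E = True.
From the singleton clause (¬D), D = False.
But (D) is also a unit clause — contradiction.
So B must be the other value — set B = False.
From the singleton clause (F), F = True.
But (¬F) is also a unit clause — contradiction.
Both values of B lead to a conflict.
Both values of A lead to a conflict.
No assignment satisfies every clause.

No, unsatisfiable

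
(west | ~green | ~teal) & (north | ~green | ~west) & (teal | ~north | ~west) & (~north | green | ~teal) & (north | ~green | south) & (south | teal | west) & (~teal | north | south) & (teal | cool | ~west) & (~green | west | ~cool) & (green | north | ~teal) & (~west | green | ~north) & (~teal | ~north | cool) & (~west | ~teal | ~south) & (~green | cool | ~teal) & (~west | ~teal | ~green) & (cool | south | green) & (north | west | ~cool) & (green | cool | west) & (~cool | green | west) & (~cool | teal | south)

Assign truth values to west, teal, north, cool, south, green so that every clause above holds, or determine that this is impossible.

Try west = 0.
Try green = 1.
From the singleton clause (~teal), teal = 0.
From the singleton clause (south), south = 1.
From the singleton clause (~cool), cool = 0.
No clause remains; north is free.

west=0,  teal=0,  north=1,  cool=0,  south=1,  green=1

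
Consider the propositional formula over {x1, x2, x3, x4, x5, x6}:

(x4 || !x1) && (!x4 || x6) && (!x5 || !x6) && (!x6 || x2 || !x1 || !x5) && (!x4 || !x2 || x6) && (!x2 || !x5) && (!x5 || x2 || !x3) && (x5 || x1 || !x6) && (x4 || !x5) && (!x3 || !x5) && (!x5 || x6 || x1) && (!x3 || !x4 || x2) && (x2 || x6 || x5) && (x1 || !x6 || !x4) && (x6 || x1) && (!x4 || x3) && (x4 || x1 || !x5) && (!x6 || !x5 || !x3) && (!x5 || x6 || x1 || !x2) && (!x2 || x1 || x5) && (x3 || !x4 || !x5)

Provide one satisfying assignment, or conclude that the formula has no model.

x1=true,  x2=true,  x3=true,  x4=true,  x5=false,  x6=true

Branch on x4: set x4 = true.
(x6) alone gives x6 = true.
(!x5) alone gives x5 = false.
(x1) alone gives x1 = true.
(x3) alone gives x3 = true.
(x2) alone gives x2 = true.
This assignment satisfies each clause.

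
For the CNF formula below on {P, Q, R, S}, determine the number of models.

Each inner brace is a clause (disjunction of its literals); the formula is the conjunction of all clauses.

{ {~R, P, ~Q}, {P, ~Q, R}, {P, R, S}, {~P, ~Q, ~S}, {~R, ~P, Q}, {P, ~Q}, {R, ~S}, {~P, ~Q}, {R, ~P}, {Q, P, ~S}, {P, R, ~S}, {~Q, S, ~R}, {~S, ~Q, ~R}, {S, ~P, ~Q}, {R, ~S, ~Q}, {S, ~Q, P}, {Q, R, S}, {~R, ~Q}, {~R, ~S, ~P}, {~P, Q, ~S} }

There are 2^4 = 16 truth assignments over (P, Q, R, S).
Check each against the 20 clauses (columns in the order P, Q, R, S):
  F F F F  ✗ fails (P | R | S)
  F F F T  ✗ fails (R | ~S)
  F F T F  ✓ satisfies all
  F F T T  ✗ fails (Q | P | ~S)
  F T F F  ✗ fails (P | ~Q | R)
  F T F T  ✗ fails (P | ~Q | R)
  F T T F  ✗ fails (~R | P | ~Q)
  F T T T  ✗ fails (~R | P | ~Q)
  T F F F  ✗ fails (R | ~P)
  T F F T  ✗ fails (R | ~S)
  T F T F  ✗ fails (~R | ~P | Q)
  T F T T  ✗ fails (~R | ~P | Q)
  T T F F  ✗ fails (~P | ~Q)
  T T F T  ✗ fails (~P | ~Q | ~S)
  T T T F  ✗ fails (~P | ~Q)
  T T T T  ✗ fails (~P | ~Q | ~S)
1 of the 16 rows is a model.

1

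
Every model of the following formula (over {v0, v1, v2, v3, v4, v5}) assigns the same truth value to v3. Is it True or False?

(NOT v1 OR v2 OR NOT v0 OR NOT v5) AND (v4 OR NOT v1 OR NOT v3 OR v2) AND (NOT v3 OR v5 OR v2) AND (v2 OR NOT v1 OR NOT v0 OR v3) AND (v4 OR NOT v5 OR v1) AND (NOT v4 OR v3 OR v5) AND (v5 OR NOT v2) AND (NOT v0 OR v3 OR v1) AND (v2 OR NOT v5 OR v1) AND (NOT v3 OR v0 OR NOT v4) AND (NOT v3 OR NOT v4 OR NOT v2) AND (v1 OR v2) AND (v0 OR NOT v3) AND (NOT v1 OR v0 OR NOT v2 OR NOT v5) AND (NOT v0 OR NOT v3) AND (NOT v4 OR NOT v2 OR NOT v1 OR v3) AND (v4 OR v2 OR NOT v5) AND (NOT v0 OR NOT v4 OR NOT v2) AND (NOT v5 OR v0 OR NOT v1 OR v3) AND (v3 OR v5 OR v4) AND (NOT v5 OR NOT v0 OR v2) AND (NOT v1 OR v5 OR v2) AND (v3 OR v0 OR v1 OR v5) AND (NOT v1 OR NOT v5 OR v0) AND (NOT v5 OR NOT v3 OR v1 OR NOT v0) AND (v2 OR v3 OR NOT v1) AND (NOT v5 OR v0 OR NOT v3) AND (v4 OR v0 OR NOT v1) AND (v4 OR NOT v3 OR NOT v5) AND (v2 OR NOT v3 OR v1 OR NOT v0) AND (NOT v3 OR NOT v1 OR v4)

False

Suppose v3 = true.
(v0) alone gives v0 = true.
But (NOT v0) is also a unit clause — contradiction.
So every satisfying assignment has v3 = False.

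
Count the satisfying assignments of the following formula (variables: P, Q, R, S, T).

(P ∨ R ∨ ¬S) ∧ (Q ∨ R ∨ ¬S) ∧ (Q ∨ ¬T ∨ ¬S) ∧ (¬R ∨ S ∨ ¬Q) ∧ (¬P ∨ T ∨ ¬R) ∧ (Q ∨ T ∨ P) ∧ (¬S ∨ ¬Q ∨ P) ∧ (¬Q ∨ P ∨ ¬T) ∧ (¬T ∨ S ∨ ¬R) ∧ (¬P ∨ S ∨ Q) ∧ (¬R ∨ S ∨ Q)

There are 2^5 = 32 truth assignments over (P, Q, R, S, T).
Split on Q. With Q = True, the clauses containing Q are satisfied and ¬Q drops from the rest; 6 of the 2^4 = 16 assignments to the other variables satisfy what remains.
With Q = False, by the same count on the reduced clause set, 1 assignment works.
(One model: P=F, Q=F, R=F, S=F, T=T.)
Total: 6 + 1 = 7.

7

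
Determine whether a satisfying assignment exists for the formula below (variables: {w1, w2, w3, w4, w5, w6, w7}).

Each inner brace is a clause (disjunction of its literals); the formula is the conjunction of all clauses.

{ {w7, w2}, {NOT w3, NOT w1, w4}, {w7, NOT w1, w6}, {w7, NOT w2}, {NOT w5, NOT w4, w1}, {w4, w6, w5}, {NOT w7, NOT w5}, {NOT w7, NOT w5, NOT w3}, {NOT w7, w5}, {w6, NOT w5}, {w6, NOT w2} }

Try w7 = true.
From the singleton clause (NOT w5), w5 = false.
But (w5) is also a unit clause — contradiction.
Undo w7 and try w7 = false.
From the singleton clause (w2), w2 = true.
But (NOT w2) is also a unit clause — contradiction.
Either choice for w7 ends in contradiction.
No assignment satisfies every clause.

Unsatisfiable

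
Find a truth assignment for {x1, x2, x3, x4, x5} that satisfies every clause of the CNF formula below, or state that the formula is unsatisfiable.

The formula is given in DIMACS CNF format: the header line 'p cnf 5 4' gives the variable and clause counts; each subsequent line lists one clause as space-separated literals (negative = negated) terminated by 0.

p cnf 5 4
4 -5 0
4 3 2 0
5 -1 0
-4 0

(¬x4) alone gives x4 = False.
(¬x5) alone gives x5 = False.
(¬x1) alone gives x1 = False.
Case x3 = True:
Every clause is now satisfied; x2 is unconstrained.

x1: False,  x2: True,  x3: True,  x4: False,  x5: False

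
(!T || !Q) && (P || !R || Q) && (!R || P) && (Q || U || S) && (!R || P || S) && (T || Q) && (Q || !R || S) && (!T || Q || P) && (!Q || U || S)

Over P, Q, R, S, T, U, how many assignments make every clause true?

There are 2^6 = 64 truth assignments over (P, Q, R, S, T, U).
Split on T. With T = true, the clauses containing T are satisfied and !T drops from the rest; 5 of the 2^5 = 32 assignments to the other variables satisfy what remains.
With T = false, by the same count on the reduced clause set, 9 assignments work.
(One model: P=F, Q=T, R=F, S=F, T=F, U=T.)
Total: 5 + 9 = 14.

14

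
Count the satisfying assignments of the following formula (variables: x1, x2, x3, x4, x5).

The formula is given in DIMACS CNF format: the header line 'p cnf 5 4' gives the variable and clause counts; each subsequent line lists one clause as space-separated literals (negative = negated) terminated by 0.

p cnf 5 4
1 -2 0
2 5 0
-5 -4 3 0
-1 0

There are 2^5 = 32 truth assignments over (x1, x2, x3, x4, x5).
Split on x1. With x1 = True, the clauses containing x1 are satisfied and ¬x1 drops from the rest; 0 of the 2^4 = 16 assignments to the other variables satisfy what remains.
With x1 = False, by the same count on the reduced clause set, 3 assignments work.
(One model: x1=F, x2=F, x3=F, x4=F, x5=T.)
Total: 0 + 3 = 3.

3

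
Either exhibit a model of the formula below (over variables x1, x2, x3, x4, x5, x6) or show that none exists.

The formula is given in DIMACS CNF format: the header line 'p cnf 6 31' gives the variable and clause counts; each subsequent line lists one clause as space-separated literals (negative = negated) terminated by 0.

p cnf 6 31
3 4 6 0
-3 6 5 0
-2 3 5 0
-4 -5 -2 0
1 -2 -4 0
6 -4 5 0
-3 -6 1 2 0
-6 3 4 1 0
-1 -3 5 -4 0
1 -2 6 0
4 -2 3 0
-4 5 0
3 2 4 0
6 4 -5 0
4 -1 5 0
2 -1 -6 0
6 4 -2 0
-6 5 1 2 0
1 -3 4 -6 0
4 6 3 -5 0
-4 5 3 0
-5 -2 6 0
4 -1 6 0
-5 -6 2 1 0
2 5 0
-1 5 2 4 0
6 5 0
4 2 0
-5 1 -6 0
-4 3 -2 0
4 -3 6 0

Suppose x4 = True.
The clause (x5) is unit, so x5 = True.
The clause (¬x2) is unit, so x2 = False.
Suppose x1 = False.
The clause (¬x6) is unit, so x6 = False.
No clause remains; x3 is free.

x1 ↦ False, x2 ↦ False, x3 ↦ True, x4 ↦ True, x5 ↦ True, x6 ↦ False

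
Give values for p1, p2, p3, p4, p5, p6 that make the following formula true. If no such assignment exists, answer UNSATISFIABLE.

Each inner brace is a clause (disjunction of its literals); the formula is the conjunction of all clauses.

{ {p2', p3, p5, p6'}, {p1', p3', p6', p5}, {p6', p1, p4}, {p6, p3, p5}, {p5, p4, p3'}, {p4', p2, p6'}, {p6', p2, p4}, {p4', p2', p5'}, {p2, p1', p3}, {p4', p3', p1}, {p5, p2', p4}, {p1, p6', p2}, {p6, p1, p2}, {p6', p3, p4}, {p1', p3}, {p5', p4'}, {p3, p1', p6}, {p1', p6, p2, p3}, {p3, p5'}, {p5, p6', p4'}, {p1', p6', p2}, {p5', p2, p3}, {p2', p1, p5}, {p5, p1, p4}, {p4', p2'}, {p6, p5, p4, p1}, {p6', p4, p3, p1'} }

Case p1 = 1:
From the singleton clause (p3), p3 = 1.
Case p6 = 0:
Case p5 = 0:
From the singleton clause (p4), p4 = 1.
From the singleton clause (p2'), p2 = 0.
All clauses are satisfied.

p1 ↦ 1, p2 ↦ 0, p3 ↦ 1, p4 ↦ 1, p5 ↦ 0, p6 ↦ 0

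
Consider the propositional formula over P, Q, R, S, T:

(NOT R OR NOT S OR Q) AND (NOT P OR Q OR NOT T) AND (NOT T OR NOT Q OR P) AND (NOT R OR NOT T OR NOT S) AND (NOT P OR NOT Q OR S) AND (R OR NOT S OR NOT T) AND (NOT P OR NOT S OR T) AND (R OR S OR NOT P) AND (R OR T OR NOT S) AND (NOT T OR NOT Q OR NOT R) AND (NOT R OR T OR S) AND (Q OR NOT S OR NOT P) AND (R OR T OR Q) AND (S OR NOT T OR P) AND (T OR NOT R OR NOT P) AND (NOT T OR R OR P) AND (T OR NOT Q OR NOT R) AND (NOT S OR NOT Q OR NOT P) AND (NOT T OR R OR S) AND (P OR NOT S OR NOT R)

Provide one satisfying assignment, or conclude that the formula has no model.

P: false, Q: true, R: false, S: false, T: false

Try R = false.
Try S = false.
(NOT P) alone gives P = false.
(NOT T) alone gives T = false.
(Q) alone gives Q = true.
This assignment satisfies each clause.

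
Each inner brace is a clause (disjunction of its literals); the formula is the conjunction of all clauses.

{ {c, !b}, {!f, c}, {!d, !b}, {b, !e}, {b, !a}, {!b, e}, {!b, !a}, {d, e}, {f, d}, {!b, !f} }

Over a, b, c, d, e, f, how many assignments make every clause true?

There are 2^6 = 64 truth assignments over (a, b, c, d, e, f).
Split on f. With f = true, the clauses containing f are satisfied and !f drops from the rest; 1 of the 2^5 = 32 assignments to the other variables satisfy what remains.
With f = false, by the same count on the reduced clause set, 2 assignments work.
(One model: a=F, b=F, c=F, d=T, e=F, f=F.)
Total: 1 + 2 = 3.

3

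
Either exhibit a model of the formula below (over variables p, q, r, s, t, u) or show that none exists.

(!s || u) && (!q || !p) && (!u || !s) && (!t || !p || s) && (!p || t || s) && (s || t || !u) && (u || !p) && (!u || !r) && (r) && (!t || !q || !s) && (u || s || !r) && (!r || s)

UNSATISFIABLE

Unit clause (r) forces r = true.
Unit clause (!u) forces u = false.
Unit clause (!s) forces s = false.
That conflicts with the unit clause (s).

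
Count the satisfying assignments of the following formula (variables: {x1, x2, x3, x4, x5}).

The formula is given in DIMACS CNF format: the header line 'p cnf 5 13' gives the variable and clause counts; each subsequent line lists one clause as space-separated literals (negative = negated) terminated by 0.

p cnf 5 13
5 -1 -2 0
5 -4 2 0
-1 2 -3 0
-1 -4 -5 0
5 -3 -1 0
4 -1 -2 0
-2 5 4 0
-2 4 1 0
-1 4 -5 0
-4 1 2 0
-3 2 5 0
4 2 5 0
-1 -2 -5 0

There are 2^5 = 32 truth assignments over (x1, x2, x3, x4, x5).
Split on x4. With x4 = True, the clauses containing x4 are satisfied and ¬x4 drops from the rest; 4 of the 2^4 = 16 assignments to the other variables satisfy what remains.
With x4 = False, by the same count on the reduced clause set, 2 assignments work.
(One model: x1=F, x2=F, x3=F, x4=F, x5=T.)
Total: 4 + 2 = 6.

6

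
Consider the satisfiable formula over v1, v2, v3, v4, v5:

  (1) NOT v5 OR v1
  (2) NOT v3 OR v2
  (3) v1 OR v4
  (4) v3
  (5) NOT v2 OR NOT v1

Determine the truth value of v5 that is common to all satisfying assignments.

Suppose v5 = true.
(v1) alone gives v1 = true.
(v3) alone gives v3 = true.
(v2) alone gives v2 = true.
That conflicts with the unit clause (NOT v2).
So every satisfying assignment has v5 = False.

False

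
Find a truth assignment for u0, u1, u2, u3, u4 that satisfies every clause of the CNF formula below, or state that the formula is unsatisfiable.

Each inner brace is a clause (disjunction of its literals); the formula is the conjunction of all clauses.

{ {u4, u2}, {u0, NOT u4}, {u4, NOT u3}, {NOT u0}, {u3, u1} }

u0: false; u1: true; u2: true; u3: false; u4: false

The clause (NOT u0) is unit, so u0 = false.
The clause (NOT u4) is unit, so u4 = false.
The clause (u2) is unit, so u2 = true.
The clause (NOT u3) is unit, so u3 = false.
The clause (u1) is unit, so u1 = true.
All clauses are satisfied.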